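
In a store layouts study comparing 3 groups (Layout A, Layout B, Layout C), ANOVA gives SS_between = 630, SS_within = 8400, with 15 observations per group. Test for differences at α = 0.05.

df_between = 2, df_within = 42. F = MS_between/MS_within = 315.0/200.0 = 1.575. F_crit ≈ 3.22. Fail to reject H₀.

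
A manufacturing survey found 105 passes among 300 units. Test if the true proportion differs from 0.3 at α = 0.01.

p̂ = 0.35, p₀ = 0.3. z = (p̂ - p₀)/√(p₀(1-p₀)/n) = 1.89. Critical: ±2.576. Fail to reject H₀.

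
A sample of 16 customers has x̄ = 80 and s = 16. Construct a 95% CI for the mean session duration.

CI = x̄ ± t*(s/√n) = 80 ± 2.131(16/√16) = (71.48, 88.52)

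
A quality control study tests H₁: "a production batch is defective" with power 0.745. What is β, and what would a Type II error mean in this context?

β = 1 - power = 1 - 0.745 = 0.255. A Type II error is failing to reject H₀ when H₀ is false (false negative) — here, failing to conclude that a production batch is defective when in fact it is true. Consequence: shipping a defective batch — faulty products reach customers.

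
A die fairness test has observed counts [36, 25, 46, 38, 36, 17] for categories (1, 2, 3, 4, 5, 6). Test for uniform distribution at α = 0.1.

Expected = 33 each. χ² = Σ(O-E)²/E = 16.121. df = 5, critical value = 9.236. Reject H₀.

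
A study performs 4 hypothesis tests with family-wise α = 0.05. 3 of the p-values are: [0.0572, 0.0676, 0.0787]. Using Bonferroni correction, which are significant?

Bonferroni α = 0.05/4 = 0.0125. None of the given p-values are significant.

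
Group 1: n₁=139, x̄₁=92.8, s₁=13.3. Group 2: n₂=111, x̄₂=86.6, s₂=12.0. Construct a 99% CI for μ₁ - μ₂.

Difference = 6.2. SE = √(13.3²/139 + 12.0²/111) = 1.603. CI = (2.07, 10.33)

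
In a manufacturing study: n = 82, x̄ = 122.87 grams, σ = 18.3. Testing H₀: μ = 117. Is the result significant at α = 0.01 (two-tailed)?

z = (122.87 - 117)/(18.3/√82) = 2.905. Since |z| > 2.576, significant at α = 0.01.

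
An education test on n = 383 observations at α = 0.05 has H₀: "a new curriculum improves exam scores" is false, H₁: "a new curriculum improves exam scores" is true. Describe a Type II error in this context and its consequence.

Type II error: failing to reject H₀ when it is false — concluding that a new curriculum improves exam scores is not supported when in fact it is. Consequence: keeping the old curriculum when the new one would have helped students.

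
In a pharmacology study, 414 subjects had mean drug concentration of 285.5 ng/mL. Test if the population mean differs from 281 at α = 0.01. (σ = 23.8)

z = (x̄ - μ₀)/(σ/√n) = (285.5 - 281)/(23.8/√414) = 3.847. Critical value: ±2.576. Since |3.847| > 2.576, Reject H₀.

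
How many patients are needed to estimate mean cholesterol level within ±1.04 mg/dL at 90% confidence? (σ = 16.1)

n = (z*σ/E)² = (1.645×16.1/1.04)² = 648.5 → n = 649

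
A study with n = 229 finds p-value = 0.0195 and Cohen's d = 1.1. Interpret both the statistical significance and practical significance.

Statistically significant (p = 0.0195 < 0.05). Cohen's d = 1.1 indicates a large effect size. Both statistical and practical significance should be considered.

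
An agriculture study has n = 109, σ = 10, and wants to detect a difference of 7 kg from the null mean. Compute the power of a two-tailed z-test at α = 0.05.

SE = σ/√n = 10/√109 = 0.958. Non-centrality λ = d/SE = 7/0.958 = 7.308. Power ≈ Φ(λ - z_{α/2}) = Φ(7.308 - 1.96) = Φ(5.348) = 1.0.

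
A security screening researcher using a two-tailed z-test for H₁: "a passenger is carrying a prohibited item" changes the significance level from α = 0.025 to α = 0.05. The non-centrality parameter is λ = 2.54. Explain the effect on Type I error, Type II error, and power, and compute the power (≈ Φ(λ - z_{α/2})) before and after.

Increasing α from 0.025 to 0.05:
• Type I error rate increases (α is the Type I rate by definition).
• Critical value moves from z_{α/2} = 2.241 to 1.96, so power = Φ(λ - z_{α/2}) goes from Φ(2.54 - 2.241) = 0.618 to Φ(2.54 - 1.96) = 0.719.
• Type II error rate β = 1 - power therefore decreases (0.382 → 0.281).
Appropriate when false negatives are costly — here, letting a prohibited item through — security breach.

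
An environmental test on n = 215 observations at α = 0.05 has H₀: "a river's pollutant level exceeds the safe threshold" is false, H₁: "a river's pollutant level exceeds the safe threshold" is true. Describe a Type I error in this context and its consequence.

Type I error: rejecting H₀ when it is true — concluding that a river's pollutant level exceeds the safe threshold when in fact it is not. Consequence: shutting down a compliant factory unnecessarily.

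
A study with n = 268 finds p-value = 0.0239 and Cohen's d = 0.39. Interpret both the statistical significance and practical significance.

Statistically significant (p = 0.0239 < 0.05). Cohen's d = 0.39 indicates a small effect size. Both statistical and practical significance should be considered.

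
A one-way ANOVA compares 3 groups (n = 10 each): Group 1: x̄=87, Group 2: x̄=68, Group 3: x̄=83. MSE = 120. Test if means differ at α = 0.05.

Grand mean = 79.33. SS_between = 2006.67, MS_between = 1003.33. F = 8.361, F_crit ≈ 3.354. Reject H₀.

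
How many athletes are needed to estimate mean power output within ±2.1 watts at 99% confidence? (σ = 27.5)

n = (z*σ/E)² = (2.576×27.5/2.1)² = 1137.9 → n = 1138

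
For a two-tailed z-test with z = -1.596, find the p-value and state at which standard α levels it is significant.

p = 2·P(Z > |-1.596|) = 2·(1 - Φ(1.596)) ≈ 0.1105. Not significant at any standard level.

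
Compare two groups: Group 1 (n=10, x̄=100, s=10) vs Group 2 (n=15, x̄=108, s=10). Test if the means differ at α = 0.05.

Pooled sp = 10.0. t = -1.96, df = 23. Critical t = ±2.069. Fail to reject H₀.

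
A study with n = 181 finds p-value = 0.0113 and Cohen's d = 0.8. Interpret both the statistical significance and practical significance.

Statistically significant (p = 0.0113 < 0.05). Cohen's d = 0.8 indicates a large effect size. Both statistical and practical significance should be considered.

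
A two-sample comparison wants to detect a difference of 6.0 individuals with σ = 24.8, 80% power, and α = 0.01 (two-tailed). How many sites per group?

n per group = 2(z_α/2 + z_β)²σ²/d² = 2×(2.576 + 0.84)²×24.8²/6.0² = 398.7 → n = 399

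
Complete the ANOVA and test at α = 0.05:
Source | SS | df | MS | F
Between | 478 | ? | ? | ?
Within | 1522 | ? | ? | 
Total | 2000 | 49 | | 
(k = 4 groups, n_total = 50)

df_between = 3, df_within = 46. MS_between = 159.33, MS_within = 33.09. F = 4.816, F_crit ≈ 2.807. Reject H₀.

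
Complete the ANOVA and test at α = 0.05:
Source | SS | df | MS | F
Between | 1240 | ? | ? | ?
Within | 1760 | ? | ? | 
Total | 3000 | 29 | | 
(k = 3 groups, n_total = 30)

df_between = 2, df_within = 27. MS_between = 620.0, MS_within = 65.19. F = 9.511, F_crit ≈ 3.354. Reject H₀.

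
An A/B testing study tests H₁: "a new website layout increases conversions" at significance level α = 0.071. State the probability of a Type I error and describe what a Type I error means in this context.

P(Type I error) = α = 0.071. A Type I error is rejecting H₀ when H₀ is actually true (false positive) — here, concluding that a new website layout increases conversions when in fact this is not the case. Consequence: rolling out a layout that doesn't actually help — wasted engineering effort.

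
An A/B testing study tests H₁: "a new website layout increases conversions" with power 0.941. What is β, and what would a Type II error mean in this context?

β = 1 - power = 1 - 0.941 = 0.059. A Type II error is failing to reject H₀ when H₀ is false (false negative) — here, failing to conclude that a new website layout increases conversions when in fact it is true. Consequence: discarding a layout that would have improved conversions — lost revenue.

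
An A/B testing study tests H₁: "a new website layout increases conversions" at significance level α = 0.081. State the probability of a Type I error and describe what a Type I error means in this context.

P(Type I error) = α = 0.081. A Type I error is rejecting H₀ when H₀ is actually true (false positive) — here, concluding that a new website layout increases conversions when in fact this is not the case. Consequence: rolling out a layout that doesn't actually help — wasted engineering effort.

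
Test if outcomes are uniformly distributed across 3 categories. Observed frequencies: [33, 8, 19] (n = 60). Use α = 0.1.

Expected = 20 each. χ² = Σ(O-E)²/E = 15.7. df = 2, critical value = 4.605. Reject H₀.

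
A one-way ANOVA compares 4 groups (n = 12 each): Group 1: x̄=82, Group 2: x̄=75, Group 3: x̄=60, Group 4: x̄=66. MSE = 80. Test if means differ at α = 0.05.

Grand mean = 70.75. SS_between = 3393.0, MS_between = 1131.0. F = 14.137, F_crit ≈ 2.816. Reject H₀.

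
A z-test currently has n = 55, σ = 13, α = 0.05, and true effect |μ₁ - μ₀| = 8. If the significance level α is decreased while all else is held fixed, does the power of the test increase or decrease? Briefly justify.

Power decreases: a smaller α raises the critical value, so less of the H₁ sampling distribution falls in the rejection region.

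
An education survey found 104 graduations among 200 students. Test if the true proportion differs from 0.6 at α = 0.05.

p̂ = 0.52, p₀ = 0.6. z = (p̂ - p₀)/√(p₀(1-p₀)/n) = -2.309. Critical: ±1.96. Reject H₀.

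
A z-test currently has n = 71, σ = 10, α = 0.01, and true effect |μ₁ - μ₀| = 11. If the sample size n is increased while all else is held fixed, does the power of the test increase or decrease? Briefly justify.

Power increases: a larger n shrinks the standard error σ/√n, moving the sampling distribution under H₁ further from the critical value.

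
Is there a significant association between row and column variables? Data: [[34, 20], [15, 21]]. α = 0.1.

χ² = 3.95. df = 1, critical = 2.706. Reject H₀. Variables are dependent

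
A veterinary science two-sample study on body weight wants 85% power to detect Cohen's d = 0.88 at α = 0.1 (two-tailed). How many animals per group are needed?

z_{α/2} = 1.645, z_β = Φ⁻¹(0.85) = 1.036. For large effect (d = 0.88): n per group = 2(z_{α/2} + z_β)²/d² = 2(1.645 + 1.036)²/0.88² = 18.6 → 19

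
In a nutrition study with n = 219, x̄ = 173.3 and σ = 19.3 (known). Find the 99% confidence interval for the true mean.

CI = x̄ ± z*(σ/√n) = 173.3 ± 2.576(19.3/√219) = 173.3 ± 3.36 = (169.94, 176.66)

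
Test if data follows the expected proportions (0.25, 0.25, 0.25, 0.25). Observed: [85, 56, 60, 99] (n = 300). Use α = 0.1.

Expected: [75.0, 75.0, 75.0, 75.0]. χ² = 16.827. df = 3, critical = 6.251. Reject H₀.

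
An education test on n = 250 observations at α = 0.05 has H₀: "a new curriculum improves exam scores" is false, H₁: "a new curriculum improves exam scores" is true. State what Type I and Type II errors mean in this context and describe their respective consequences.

Type I (false positive): concluding that a new curriculum improves exam scores when it is not — adopting a curriculum that gives no real benefit — disruption for nothing. Type II (false negative): failing to conclude that a new curriculum improves exam scores when it is — keeping the old curriculum when the new one would have helped students. Which is costlier depends on domain priorities and is a judgement call rather than a statistical fact.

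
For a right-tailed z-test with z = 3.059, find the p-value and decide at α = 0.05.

p = P(Z > 3.059) = 1 - Φ(3.059) ≈ 0.0011. Since p < 0.05, reject H₀ (significant) at α = 0.05.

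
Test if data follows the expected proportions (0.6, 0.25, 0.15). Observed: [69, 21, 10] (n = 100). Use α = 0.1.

Expected: [60.0, 25.0, 15.0]. χ² = 3.657. df = 2, critical = 4.605. Fail to reject H₀.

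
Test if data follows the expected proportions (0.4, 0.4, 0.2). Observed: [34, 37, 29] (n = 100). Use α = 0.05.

Expected: [40.0, 40.0, 20.0]. χ² = 5.175. df = 2, critical = 5.991. Fail to reject H₀.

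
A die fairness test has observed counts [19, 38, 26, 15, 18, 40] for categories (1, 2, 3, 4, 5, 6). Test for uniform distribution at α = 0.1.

Expected = 26 each. χ² = Σ(O-E)²/E = 22.077. df = 5, critical value = 9.236. Reject H₀.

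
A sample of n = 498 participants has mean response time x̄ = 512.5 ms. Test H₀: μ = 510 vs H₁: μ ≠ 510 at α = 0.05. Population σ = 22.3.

z = (x̄ - μ₀)/(σ/√n) = (512.5 - 510)/(22.3/√498) = 2.502. Critical value: ±1.96. Since |2.502| > 1.96, Reject H₀.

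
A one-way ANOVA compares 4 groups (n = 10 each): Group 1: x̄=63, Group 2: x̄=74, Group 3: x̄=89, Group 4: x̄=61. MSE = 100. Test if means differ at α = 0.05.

Grand mean = 71.75. SS_between = 4947.5, MS_between = 1649.17. F = 16.492, F_crit ≈ 2.866. Reject H₀.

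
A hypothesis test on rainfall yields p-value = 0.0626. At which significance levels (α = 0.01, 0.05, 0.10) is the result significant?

p = 0.0626. Significant at: α = 0.1.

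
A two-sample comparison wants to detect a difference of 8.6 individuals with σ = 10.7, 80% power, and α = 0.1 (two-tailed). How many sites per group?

n per group = 2(z_α/2 + z_β)²σ²/d² = 2×(1.645 + 0.84)²×10.7²/8.6² = 19.1 → n = 20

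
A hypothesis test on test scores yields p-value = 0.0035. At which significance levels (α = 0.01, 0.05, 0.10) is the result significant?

p = 0.0035. Significant at: α = 0.01, 0.05, 0.1.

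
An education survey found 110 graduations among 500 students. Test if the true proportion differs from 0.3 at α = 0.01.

p̂ = 0.22, p₀ = 0.3. z = (p̂ - p₀)/√(p₀(1-p₀)/n) = -3.904. Critical: ±2.576. Reject H₀.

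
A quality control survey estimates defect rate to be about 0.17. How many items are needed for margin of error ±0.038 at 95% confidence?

n = z²p(1-p)/E² = 1.96²×0.17×0.83/0.038² = 375.4 → n = 376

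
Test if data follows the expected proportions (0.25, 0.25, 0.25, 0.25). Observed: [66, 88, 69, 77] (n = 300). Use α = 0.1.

Expected: [75.0, 75.0, 75.0, 75.0]. χ² = 3.867. df = 3, critical = 6.251. Fail to reject H₀.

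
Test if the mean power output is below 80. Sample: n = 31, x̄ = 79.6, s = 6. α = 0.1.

t = (79.6 - 80)/(6/√31) = -0.371, df = 30. Critical t = -1.31. Fail to reject H₀.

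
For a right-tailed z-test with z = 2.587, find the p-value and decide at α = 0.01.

p = P(Z > 2.587) = 1 - Φ(2.587) ≈ 0.0048. Since p < 0.01, reject H₀ (significant) at α = 0.01.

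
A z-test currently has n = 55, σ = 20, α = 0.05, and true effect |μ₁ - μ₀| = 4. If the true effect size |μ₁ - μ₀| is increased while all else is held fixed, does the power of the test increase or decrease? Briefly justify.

Power increases: a larger true effect increases the non-centrality λ = |μ₁ - μ₀|/(σ/√n).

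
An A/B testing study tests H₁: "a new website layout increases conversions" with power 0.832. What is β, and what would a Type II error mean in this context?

β = 1 - power = 1 - 0.832 = 0.168. A Type II error is failing to reject H₀ when H₀ is false (false negative) — here, failing to conclude that a new website layout increases conversions when in fact it is true. Consequence: discarding a layout that would have improved conversions — lost revenue.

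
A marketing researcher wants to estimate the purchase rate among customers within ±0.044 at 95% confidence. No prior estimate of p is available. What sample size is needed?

Conservative approach: use p = 0.5 (maximizes p(1-p) = 0.25). n = z²(0.25)/E² = 1.96²×0.25/0.044² = 496.1 → n = 497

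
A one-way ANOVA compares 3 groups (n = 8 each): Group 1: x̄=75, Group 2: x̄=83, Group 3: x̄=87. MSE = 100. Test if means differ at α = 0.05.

Grand mean = 81.67. SS_between = 597.33, MS_between = 298.67. F = 2.987, F_crit ≈ 3.467. Fail to reject H₀.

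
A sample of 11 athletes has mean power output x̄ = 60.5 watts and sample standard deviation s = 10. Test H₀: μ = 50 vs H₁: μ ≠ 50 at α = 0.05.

t = (x̄ - μ₀)/(s/√n) = (60.5 - 50)/(10/√11) = 3.482. df = 10, critical t = ±2.228. Reject H₀.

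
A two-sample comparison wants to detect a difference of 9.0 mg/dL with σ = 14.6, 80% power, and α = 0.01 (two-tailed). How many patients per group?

n per group = 2(z_α/2 + z_β)²σ²/d² = 2×(2.576 + 0.84)²×14.6²/9.0² = 61.4 → n = 62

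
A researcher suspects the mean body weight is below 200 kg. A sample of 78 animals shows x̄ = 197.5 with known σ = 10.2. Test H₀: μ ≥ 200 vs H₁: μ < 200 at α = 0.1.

z = -2.165. Critical value: -1.28. Reject H₀.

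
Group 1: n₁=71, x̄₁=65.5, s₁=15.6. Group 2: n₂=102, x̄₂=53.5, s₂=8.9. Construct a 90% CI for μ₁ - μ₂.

Difference = 12.0. SE = √(15.6²/71 + 8.9²/102) = 2.05. CI = (8.63, 15.37)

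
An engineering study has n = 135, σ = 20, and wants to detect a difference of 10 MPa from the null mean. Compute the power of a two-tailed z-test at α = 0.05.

SE = σ/√n = 20/√135 = 1.721. Non-centrality λ = d/SE = 10/1.721 = 5.809. Power ≈ Φ(λ - z_{α/2}) = Φ(5.809 - 1.96) = Φ(3.849) = 1.0.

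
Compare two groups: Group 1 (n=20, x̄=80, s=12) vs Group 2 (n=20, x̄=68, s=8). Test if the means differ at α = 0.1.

Pooled sp = 10.2. t = 3.721, df = 38. Critical t = ±1.686. Reject H₀.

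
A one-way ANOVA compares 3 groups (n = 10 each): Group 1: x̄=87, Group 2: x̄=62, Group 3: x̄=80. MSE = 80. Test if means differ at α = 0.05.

Grand mean = 76.33. SS_between = 3326.67, MS_between = 1663.33. F = 20.792, F_crit ≈ 3.354. Reject H₀.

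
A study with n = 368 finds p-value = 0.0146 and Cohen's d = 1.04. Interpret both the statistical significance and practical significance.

Statistically significant (p = 0.0146 < 0.05). Cohen's d = 1.04 indicates a large effect size. Both statistical and practical significance should be considered.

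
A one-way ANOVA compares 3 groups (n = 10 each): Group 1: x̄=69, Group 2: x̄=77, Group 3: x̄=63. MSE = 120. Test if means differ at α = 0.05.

Grand mean = 69.67. SS_between = 986.67, MS_between = 493.33. F = 4.111, F_crit ≈ 3.354. Reject H₀.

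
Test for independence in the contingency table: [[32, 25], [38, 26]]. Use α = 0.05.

χ² = 0.129. df = 1, critical = 3.841. Fail to reject H₀. No evidence of dependence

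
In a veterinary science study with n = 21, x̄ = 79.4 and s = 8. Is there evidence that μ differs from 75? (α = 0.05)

t = (x̄ - μ₀)/(s/√n) = (79.4 - 75)/(8/√21) = 2.52. df = 20, critical t = ±2.086. Reject H₀.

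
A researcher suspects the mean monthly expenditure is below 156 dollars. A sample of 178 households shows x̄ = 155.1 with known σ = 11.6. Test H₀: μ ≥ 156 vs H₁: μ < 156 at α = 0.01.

z = -1.035. Critical value: -2.33. Fail to reject H₀.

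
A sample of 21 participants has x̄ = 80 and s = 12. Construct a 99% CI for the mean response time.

CI = x̄ ± t*(s/√n) = 80 ± 2.845(12/√21) = (72.55, 87.45)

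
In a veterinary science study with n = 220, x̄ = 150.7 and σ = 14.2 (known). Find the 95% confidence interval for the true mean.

CI = x̄ ± z*(σ/√n) = 150.7 ± 1.96(14.2/√220) = 150.7 ± 1.88 = (148.82, 152.58)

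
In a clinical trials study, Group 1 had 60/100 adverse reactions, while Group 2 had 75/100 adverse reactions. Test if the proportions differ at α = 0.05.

p̂₁ = 0.6, p̂₂ = 0.75, pooled p̂ = 0.675. z = -2.265. Critical: ±1.96. Reject H₀.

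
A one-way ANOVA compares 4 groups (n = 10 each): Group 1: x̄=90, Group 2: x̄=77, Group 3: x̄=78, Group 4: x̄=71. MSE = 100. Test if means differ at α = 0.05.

Grand mean = 79.0. SS_between = 1900.0, MS_between = 633.33. F = 6.333, F_crit ≈ 2.866. Reject H₀.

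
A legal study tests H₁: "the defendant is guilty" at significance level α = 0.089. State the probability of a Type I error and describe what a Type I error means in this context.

P(Type I error) = α = 0.089. A Type I error is rejecting H₀ when H₀ is actually true (false positive) — here, concluding that the defendant is guilty when in fact this is not the case. Consequence: convicting an innocent person.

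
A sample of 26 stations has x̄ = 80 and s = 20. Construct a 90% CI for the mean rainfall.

CI = x̄ ± t*(s/√n) = 80 ± 1.708(20/√26) = (73.3, 86.7)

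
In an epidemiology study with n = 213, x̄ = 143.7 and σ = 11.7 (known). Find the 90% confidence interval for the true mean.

CI = x̄ ± z*(σ/√n) = 143.7 ± 1.645(11.7/√213) = 143.7 ± 1.32 = (142.38, 145.02)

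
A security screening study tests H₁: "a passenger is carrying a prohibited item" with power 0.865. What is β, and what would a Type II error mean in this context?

β = 1 - power = 1 - 0.865 = 0.135. A Type II error is failing to reject H₀ when H₀ is false (false negative) — here, failing to conclude that a passenger is carrying a prohibited item when in fact it is true. Consequence: letting a prohibited item through — security breach.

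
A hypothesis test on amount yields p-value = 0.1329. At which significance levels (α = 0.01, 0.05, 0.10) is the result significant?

p = 0.1329. Not significant at any of the given levels.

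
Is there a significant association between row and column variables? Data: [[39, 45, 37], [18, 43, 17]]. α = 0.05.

χ² = 6.187. df = 2, critical = 5.991. Reject H₀. Variables are dependent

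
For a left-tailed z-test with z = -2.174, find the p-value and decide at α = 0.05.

p = P(Z < -2.174) = Φ(-2.174) ≈ 0.0149. Since p < 0.05, reject H₀ (significant) at α = 0.05.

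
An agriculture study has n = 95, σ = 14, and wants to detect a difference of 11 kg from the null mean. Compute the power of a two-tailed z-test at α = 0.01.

SE = σ/√n = 14/√95 = 1.436. Non-centrality λ = d/SE = 11/1.436 = 7.658. Power ≈ Φ(λ - z_{α/2}) = Φ(7.658 - 2.576) = Φ(5.082) = 1.0.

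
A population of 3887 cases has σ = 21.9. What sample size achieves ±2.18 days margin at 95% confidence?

Without FPC: n₀ = (1.96×21.9/2.18)² = 387.692. With FPC: n = n₀N/(n₀+N-1) = 352.6 → n = 353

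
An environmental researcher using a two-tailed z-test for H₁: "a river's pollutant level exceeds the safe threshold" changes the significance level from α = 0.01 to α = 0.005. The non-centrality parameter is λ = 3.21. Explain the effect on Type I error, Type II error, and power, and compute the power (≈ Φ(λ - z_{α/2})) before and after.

Decreasing α from 0.01 to 0.005:
• Type I error rate decreases (α is the Type I rate by definition).
• Critical value moves from z_{α/2} = 2.576 to 2.807, so power = Φ(λ - z_{α/2}) goes from Φ(3.21 - 2.576) = 0.737 to Φ(3.21 - 2.807) = 0.657.
• Type II error rate β = 1 - power therefore increases (0.263 → 0.343).
Appropriate when false positives are costly — here, shutting down a compliant factory unnecessarily.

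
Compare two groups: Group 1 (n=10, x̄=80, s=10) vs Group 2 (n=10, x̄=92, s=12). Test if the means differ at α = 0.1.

Pooled sp = 11.05. t = -2.429, df = 18. Critical t = ±1.734. Reject H₀.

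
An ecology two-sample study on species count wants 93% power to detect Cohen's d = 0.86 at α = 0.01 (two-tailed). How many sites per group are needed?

z_{α/2} = 2.576, z_β = Φ⁻¹(0.93) = 1.476. For large effect (d = 0.86): n per group = 2(z_{α/2} + z_β)²/d² = 2(2.576 + 1.476)²/0.86² = 44.4 → 45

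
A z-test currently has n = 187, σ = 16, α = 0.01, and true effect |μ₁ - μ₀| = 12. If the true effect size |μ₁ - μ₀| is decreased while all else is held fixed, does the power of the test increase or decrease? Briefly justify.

Power decreases: a smaller true effect decreases the non-centrality λ = |μ₁ - μ₀|/(σ/√n).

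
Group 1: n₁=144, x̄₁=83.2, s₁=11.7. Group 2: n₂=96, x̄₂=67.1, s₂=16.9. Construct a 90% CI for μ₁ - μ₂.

Difference = 16.1. SE = √(11.7²/144 + 16.9²/96) = 1.981. CI = (12.84, 19.36)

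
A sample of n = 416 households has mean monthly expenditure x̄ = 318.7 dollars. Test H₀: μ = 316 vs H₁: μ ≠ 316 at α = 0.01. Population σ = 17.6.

z = (x̄ - μ₀)/(σ/√n) = (318.7 - 316)/(17.6/√416) = 3.129. Critical value: ±2.576. Since |3.129| > 2.576, Reject H₀.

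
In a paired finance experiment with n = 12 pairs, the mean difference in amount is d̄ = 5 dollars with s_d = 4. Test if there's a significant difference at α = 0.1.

t = d̄/(s_d/√n) = 5/(4/√12) = 4.33. df = 11, critical t = ±1.796. Reject H₀.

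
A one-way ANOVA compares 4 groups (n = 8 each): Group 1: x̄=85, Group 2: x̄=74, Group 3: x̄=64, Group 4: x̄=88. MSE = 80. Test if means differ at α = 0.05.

Grand mean = 77.75. SS_between = 2886.0, MS_between = 962.0. F = 12.025, F_crit ≈ 2.947. Reject H₀.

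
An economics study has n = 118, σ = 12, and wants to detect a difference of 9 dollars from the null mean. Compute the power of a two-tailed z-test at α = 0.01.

SE = σ/√n = 12/√118 = 1.105. Non-centrality λ = d/SE = 9/1.105 = 8.147. Power ≈ Φ(λ - z_{α/2}) = Φ(8.147 - 2.576) = Φ(5.571) = 1.0.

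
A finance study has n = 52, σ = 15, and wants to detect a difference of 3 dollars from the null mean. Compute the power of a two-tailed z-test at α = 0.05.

SE = σ/√n = 15/√52 = 2.08. Non-centrality λ = d/SE = 3/2.08 = 1.442. Power ≈ Φ(λ - z_{α/2}) = Φ(1.442 - 1.96) = Φ(-0.518) = 0.302.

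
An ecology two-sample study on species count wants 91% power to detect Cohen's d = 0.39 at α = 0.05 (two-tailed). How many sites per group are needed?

z_{α/2} = 1.96, z_β = Φ⁻¹(0.91) = 1.341. For small effect (d = 0.39): n per group = 2(z_{α/2} + z_β)²/d² = 2(1.96 + 1.341)²/0.39² = 143.3 → 144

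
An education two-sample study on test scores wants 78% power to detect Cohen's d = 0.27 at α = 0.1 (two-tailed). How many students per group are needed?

z_{α/2} = 1.645, z_β = Φ⁻¹(0.78) = 0.772. For small effect (d = 0.27): n per group = 2(z_{α/2} + z_β)²/d² = 2(1.645 + 0.772)²/0.27² = 160.3 → 161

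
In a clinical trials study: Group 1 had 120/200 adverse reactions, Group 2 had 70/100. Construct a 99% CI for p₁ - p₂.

p̂₁ = 0.6, p̂₂ = 0.7. Difference = -0.1. CI = (-0.248, 0.048)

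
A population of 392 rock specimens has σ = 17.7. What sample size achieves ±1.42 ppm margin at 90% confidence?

Without FPC: n₀ = (1.645×17.7/1.42)² = 420.438. With FPC: n = n₀N/(n₀+N-1) = 203.1 → n = 204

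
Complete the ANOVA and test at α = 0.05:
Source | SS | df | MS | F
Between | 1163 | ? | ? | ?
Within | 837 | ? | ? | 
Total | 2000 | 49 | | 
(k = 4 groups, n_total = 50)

df_between = 3, df_within = 46. MS_between = 387.67, MS_within = 18.2. F = 21.305, F_crit ≈ 2.807. Reject H₀.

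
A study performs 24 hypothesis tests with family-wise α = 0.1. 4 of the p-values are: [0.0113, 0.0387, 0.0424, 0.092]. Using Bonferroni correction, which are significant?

Bonferroni α = 0.1/24 = 0.00417. None of the given p-values are significant.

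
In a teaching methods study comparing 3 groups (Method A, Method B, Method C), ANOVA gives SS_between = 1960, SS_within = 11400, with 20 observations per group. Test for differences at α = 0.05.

df_between = 2, df_within = 57. F = MS_between/MS_within = 980.0/200.0 = 4.9. F_crit ≈ 3.159. Reject H₀. At least one mean differs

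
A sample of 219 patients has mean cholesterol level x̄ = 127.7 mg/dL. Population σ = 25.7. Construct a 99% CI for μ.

CI = x̄ ± z*(σ/√n) = 127.7 ± 2.576(25.7/√219) = 127.7 ± 4.47 = (123.23, 132.17)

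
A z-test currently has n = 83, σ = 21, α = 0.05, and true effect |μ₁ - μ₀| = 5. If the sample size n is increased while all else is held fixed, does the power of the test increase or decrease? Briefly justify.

Power increases: a larger n shrinks the standard error σ/√n, moving the sampling distribution under H₁ further from the critical value.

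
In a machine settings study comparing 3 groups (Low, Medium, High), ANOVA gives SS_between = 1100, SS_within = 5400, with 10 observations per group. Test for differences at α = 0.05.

df_between = 2, df_within = 27. F = MS_between/MS_within = 550.0/200.0 = 2.75. F_crit ≈ 3.354. Fail to reject H₀.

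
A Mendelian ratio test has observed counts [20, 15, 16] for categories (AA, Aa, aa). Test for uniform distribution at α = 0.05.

Expected = 17 each. χ² = Σ(O-E)²/E = 0.824. df = 2, critical value = 5.991. Fail to reject H₀.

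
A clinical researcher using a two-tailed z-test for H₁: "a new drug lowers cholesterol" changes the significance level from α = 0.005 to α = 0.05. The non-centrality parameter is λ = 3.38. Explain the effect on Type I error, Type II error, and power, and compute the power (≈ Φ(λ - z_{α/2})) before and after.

Increasing α from 0.005 to 0.05:
• Type I error rate increases (α is the Type I rate by definition).
• Critical value moves from z_{α/2} = 2.807 to 1.96, so power = Φ(λ - z_{α/2}) goes from Φ(3.38 - 2.807) = 0.717 to Φ(3.38 - 1.96) = 0.922.
• Type II error rate β = 1 - power therefore decreases (0.283 → 0.078).
Appropriate when false negatives are costly — here, shelving an effective drug — patients miss out on a treatment that would have helped.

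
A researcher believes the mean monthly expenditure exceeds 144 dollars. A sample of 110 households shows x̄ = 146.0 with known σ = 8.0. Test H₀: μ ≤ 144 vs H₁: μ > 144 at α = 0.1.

z = 2.622. Critical value: 1.28. Reject H₀.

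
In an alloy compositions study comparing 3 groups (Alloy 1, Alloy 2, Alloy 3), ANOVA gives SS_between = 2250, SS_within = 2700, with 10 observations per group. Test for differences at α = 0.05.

df_between = 2, df_within = 27. F = MS_between/MS_within = 1125.0/100.0 = 11.25. F_crit ≈ 3.354. Reject H₀. At least one mean differs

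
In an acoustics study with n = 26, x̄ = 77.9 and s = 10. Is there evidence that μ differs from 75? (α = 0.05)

t = (x̄ - μ₀)/(s/√n) = (77.9 - 75)/(10/√26) = 1.479. df = 25, critical t = ±2.06. Fail to reject H₀.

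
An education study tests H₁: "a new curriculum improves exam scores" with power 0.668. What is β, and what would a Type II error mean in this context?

β = 1 - power = 1 - 0.668 = 0.332. A Type II error is failing to reject H₀ when H₀ is false (false negative) — here, failing to conclude that a new curriculum improves exam scores when in fact it is true. Consequence: keeping the old curriculum when the new one would have helped students.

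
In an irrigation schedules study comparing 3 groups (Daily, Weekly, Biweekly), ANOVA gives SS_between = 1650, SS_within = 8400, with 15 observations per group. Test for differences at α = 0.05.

df_between = 2, df_within = 42. F = MS_between/MS_within = 825.0/200.0 = 4.125. F_crit ≈ 3.22. Reject H₀. At least one mean differs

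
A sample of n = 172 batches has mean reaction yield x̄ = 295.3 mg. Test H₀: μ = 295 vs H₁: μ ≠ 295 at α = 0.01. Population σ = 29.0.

z = (x̄ - μ₀)/(σ/√n) = (295.3 - 295)/(29.0/√172) = 0.136. Critical value: ±2.576. Since |0.136| ≤ 2.576, Fail to reject H₀.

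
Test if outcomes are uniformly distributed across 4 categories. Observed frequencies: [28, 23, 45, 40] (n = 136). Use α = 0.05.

Expected = 34 each. χ² = Σ(O-E)²/E = 9.235. df = 3, critical value = 7.815. Reject H₀.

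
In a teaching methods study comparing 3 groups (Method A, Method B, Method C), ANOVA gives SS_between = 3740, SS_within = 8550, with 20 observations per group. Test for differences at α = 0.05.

df_between = 2, df_within = 57. F = MS_between/MS_within = 1870.0/150.0 = 12.467. F_crit ≈ 3.159. Reject H₀. At least one mean differs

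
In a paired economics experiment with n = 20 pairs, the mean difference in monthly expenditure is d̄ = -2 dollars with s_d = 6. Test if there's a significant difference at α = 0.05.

t = d̄/(s_d/√n) = -2/(6/√20) = -1.491. df = 19, critical t = ±2.093. Fail to reject H₀.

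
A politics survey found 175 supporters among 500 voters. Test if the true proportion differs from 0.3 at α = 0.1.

p̂ = 0.35, p₀ = 0.3. z = (p̂ - p₀)/√(p₀(1-p₀)/n) = 2.44. Critical: ±1.645. Reject H₀.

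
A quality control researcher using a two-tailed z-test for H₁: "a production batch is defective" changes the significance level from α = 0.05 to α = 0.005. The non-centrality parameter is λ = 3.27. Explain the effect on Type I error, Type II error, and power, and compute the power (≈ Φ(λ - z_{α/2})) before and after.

Decreasing α from 0.05 to 0.005:
• Type I error rate decreases (α is the Type I rate by definition).
• Critical value moves from z_{α/2} = 1.96 to 2.807, so power = Φ(λ - z_{α/2}) goes from Φ(3.27 - 1.96) = 0.905 to Φ(3.27 - 2.807) = 0.678.
• Type II error rate β = 1 - power therefore increases (0.095 → 0.322).
Appropriate when false positives are costly — here, scrapping a good batch — wasted material and cost for no reason.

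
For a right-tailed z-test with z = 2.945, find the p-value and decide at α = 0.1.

p = P(Z > 2.945) = 1 - Φ(2.945) ≈ 0.0016. Since p < 0.1, reject H₀ (significant) at α = 0.1.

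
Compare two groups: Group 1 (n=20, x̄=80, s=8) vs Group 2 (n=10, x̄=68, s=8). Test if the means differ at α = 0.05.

Pooled sp = 8.0. t = 3.873, df = 28. Critical t = ±2.048. Reject H₀.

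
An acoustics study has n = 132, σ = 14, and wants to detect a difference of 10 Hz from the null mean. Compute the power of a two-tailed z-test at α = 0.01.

SE = σ/√n = 14/√132 = 1.219. Non-centrality λ = d/SE = 10/1.219 = 8.207. Power ≈ Φ(λ - z_{α/2}) = Φ(8.207 - 2.576) = Φ(5.631) = 1.0.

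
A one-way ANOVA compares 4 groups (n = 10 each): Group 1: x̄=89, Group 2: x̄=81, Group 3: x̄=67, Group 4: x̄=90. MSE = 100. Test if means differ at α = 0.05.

Grand mean = 81.75. SS_between = 3387.5, MS_between = 1129.17. F = 11.292, F_crit ≈ 2.866. Reject H₀.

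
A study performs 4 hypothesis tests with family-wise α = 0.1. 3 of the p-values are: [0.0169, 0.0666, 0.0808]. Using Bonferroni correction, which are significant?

Bonferroni α = 0.1/4 = 0.025. Significant p-values: [0.0169]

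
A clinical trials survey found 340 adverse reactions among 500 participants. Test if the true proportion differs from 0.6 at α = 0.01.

p̂ = 0.68, p₀ = 0.6. z = (p̂ - p₀)/√(p₀(1-p₀)/n) = 3.651. Critical: ±2.576. Reject H₀.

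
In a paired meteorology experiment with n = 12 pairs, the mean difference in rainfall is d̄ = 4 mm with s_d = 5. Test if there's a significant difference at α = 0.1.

t = d̄/(s_d/√n) = 4/(5/√12) = 2.771. df = 11, critical t = ±1.796. Reject H₀.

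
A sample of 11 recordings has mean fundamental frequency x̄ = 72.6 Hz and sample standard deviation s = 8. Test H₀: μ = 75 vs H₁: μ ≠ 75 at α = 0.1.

t = (x̄ - μ₀)/(s/√n) = (72.6 - 75)/(8/√11) = -0.995. df = 10, critical t = ±1.812. Fail to reject H₀.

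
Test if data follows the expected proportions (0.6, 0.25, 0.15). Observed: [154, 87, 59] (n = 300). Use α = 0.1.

Expected: [180.0, 75.0, 45.0]. χ² = 10.031. df = 2, critical = 4.605. Reject H₀.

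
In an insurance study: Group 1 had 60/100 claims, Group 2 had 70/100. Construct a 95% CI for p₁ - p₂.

p̂₁ = 0.6, p̂₂ = 0.7. Difference = -0.1. CI = (-0.231, 0.031)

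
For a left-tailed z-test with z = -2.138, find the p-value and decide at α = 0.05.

p = P(Z < -2.138) = Φ(-2.138) ≈ 0.0163. Since p < 0.05, reject H₀ (significant) at α = 0.05.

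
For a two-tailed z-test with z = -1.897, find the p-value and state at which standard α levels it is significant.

p = 2·P(Z > |-1.897|) = 2·(1 - Φ(1.897)) ≈ 0.0578. Significant at α = 0.1.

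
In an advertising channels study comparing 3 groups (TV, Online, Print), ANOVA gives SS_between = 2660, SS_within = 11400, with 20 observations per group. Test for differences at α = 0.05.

df_between = 2, df_within = 57. F = MS_between/MS_within = 1330.0/200.0 = 6.65. F_crit ≈ 3.159. Reject H₀. At least one mean differs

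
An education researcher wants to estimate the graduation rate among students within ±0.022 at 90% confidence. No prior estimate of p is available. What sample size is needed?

Conservative approach: use p = 0.5 (maximizes p(1-p) = 0.25). n = z²(0.25)/E² = 1.645²×0.25/0.022² = 1397.7 → n = 1398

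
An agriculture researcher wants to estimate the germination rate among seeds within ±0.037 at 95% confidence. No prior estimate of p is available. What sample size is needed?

Conservative approach: use p = 0.5 (maximizes p(1-p) = 0.25). n = z²(0.25)/E² = 1.96²×0.25/0.037² = 701.5 → n = 702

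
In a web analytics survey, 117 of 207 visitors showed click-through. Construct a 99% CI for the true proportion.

p̂ = 0.565. CI = p̂ ± z*√(p̂(1-p̂)/n) = (0.476, 0.654)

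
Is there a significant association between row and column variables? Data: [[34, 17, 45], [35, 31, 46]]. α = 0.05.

χ² = 2.895. df = 2, critical = 5.991. Fail to reject H₀. No evidence of dependence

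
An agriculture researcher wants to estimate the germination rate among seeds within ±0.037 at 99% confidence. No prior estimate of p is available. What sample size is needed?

Conservative approach: use p = 0.5 (maximizes p(1-p) = 0.25). n = z²(0.25)/E² = 2.576²×0.25/0.037² = 1211.8 → n = 1212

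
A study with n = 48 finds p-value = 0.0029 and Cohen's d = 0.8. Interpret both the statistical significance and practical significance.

Statistically significant (p = 0.0029 < 0.05). Cohen's d = 0.8 indicates a large effect size. Both statistical and practical significance should be considered.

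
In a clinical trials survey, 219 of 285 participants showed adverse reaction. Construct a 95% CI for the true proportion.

p̂ = 0.768. CI = p̂ ± z*√(p̂(1-p̂)/n) = (0.719, 0.817)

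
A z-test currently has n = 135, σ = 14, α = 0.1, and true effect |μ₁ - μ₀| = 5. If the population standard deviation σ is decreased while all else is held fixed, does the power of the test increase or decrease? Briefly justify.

Power increases: a smaller σ shrinks the standard error σ/√n, moving the sampling distribution under H₁ further from the critical value.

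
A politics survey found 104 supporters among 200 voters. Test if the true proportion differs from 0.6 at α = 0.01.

p̂ = 0.52, p₀ = 0.6. z = (p̂ - p₀)/√(p₀(1-p₀)/n) = -2.309. Critical: ±2.576. Fail to reject H₀.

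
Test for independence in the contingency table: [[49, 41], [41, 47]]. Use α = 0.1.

χ² = 1.098. df = 1, critical = 2.706. Fail to reject H₀. No evidence of dependence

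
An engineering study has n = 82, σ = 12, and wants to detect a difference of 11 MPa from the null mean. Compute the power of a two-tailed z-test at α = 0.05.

SE = σ/√n = 12/√82 = 1.325. Non-centrality λ = d/SE = 11/1.325 = 8.301. Power ≈ Φ(λ - z_{α/2}) = Φ(8.301 - 1.96) = Φ(6.341) = 1.0.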